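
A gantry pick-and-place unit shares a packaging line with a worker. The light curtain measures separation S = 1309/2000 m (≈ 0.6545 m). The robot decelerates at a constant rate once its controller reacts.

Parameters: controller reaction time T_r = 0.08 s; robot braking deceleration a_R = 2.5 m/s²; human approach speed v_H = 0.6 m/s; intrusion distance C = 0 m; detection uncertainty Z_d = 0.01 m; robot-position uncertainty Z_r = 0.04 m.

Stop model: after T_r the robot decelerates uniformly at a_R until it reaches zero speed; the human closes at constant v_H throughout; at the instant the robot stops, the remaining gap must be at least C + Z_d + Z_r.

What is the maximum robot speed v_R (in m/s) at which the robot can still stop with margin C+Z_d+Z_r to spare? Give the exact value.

v_R_max = 21/20 m/s = 1.0500 m/s

collect terms ⇒ (1/5)·v_R² + (8/25)·v_R + (-1113/2000) = 0
  disc = (8/25)² − 4·(1/5)·(-1113/2000) = 1369/2500 ; √disc = 37/50
  v_R = (−(8/25) + 37/50) / (2·(1/5)) = 21/20 m/s
check:
T_s = v_R/a_R = (21/20)/(5/2) = 0.4200 s
reaction-phase robot travel = 1.0500·0.0800 = 0.0840 m
braking distance = 1.0500²/(2·2.5000) = 0.2205 m
person approaches 0.6000·(0.0800+0.4200) = 0.3000 m
residual clearance needed = 0.0000+0.0100+0.0400 = 0.0500 m
sum ≈ 0.0840+0.2205+0.3000+0.0500 ≈ 0.6545 m = S ✓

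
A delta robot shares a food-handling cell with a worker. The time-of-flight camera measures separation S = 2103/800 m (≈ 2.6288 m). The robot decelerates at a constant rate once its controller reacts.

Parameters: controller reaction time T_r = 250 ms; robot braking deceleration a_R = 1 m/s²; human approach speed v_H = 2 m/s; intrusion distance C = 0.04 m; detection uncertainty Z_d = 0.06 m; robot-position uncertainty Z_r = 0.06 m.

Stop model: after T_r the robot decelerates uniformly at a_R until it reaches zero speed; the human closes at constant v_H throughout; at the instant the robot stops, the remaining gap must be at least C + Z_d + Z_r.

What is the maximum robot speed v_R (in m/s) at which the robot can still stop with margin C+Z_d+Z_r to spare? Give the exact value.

v_R_max = 3/4 m/s = 0.7500 m/s

collect terms ⇒ (1/2)·v_R² + (9/4)·v_R + (-63/32) = 0
  disc = (9/4)² − 4·(1/2)·(-63/32) = 9 ; √disc = 3
  v_R = (−(9/4) + 3) / (2·(1/2)) = 3/4 m/s
check:
T_s = v_R/a_R = (3/4)/1 = 0.7500 s
robot covers v_R·T_r = 0.7500·0.2500 = 0.1875 m before braking
robot under decel: 0.7500²/(2·1.0000) = 0.2812 m
person approaches 2.0000·(0.2500+0.7500) = 2.0000 m
margins: 0.0400+0.0600+0.0600 = 0.1600 m
sum ≈ 0.1875+0.2812+2.0000+0.1600 ≈ 2.6288 m = S ✓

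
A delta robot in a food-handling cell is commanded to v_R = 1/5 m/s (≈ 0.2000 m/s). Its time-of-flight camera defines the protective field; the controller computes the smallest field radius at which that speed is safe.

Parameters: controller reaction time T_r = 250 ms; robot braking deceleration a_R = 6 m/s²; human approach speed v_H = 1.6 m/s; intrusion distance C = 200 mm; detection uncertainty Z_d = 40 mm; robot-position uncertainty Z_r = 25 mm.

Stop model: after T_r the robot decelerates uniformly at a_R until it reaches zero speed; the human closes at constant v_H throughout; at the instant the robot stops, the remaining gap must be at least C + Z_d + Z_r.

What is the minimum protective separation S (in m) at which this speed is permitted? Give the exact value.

braking lasts T_s = (1/5)/6 = 0.0333 s
robot in T_r: 0.2000·0.2500 = 0.0500 m
robot covers 0.2000·0.0333 − ½·6.0000·0.0333² = 0.0033 m while stopping
human over T_r+T_s: 1.6000·(0.2500+0.0333) = 0.4533 m
C+Z_d+Z_r = 0.2000+0.0400+0.0250 = 0.2650 m
S_min ≈ 0.0500+0.0033+0.4533+0.2650  ⇒  S_min = 463/600 m

S_min = 463/600 m = 0.7717 m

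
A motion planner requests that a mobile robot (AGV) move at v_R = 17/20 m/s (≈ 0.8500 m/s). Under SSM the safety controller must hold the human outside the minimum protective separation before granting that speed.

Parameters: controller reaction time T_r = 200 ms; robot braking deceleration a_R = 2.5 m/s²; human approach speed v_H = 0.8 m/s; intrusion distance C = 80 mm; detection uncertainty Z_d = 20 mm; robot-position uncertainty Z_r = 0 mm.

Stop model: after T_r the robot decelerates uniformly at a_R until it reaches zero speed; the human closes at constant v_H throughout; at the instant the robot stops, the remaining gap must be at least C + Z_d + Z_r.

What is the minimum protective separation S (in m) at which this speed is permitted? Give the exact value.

T_s = v_R/a_R = (17/20)/(5/2) = 0.3400 s
robot in T_r: 0.8500·0.2000 = 0.1700 m
braking distance = 0.8500²/(2·2.5000) = 0.1445 m
person approaches 0.8000·(0.2000+0.3400) = 0.4320 m
C+Z_d+Z_r = 0.0800+0.0200+0.0000 = 0.1000 m
S_min ≈ 0.1700+0.1445+0.4320+0.1000  ⇒  S_min = 1693/2000 m

S_min = 1693/2000 m = 0.8465 m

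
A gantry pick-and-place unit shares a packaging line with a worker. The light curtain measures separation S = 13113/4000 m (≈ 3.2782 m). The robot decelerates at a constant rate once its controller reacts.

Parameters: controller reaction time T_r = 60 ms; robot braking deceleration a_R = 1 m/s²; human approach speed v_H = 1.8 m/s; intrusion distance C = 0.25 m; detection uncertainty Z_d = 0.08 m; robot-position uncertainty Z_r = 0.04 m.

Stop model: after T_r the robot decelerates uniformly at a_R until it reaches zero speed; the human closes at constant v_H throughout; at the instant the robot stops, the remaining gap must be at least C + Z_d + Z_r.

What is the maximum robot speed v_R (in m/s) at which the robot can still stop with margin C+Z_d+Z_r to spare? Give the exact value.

at the boundary: (1/2)·v² + (93/50)·v + (-11201/4000) = 0
  disc = (93/50)² − 4·(1/2)·(-11201/4000) = 90601/10000 ; √disc = 301/100
  v_R = (−(93/50) + 301/100) / (2·(1/2)) = 23/20 m/s
check:
T_s = v_R/a_R = (23/20)/1 = 1.1500 s
robot in T_r: 1.1500·0.0600 = 0.0690 m
robot under decel: 1.1500²/(2·1.0000) = 0.6613 m
human closes 1.8000·1.2100 = 2.1780 m
C+Z_d+Z_r = 0.2500+0.0800+0.0400 = 0.3700 m
sum ≈ 0.0690+0.6613+2.1780+0.3700 ≈ 3.2782 m = S ✓

v_R_max = 23/20 m/s = 1.1500 m/s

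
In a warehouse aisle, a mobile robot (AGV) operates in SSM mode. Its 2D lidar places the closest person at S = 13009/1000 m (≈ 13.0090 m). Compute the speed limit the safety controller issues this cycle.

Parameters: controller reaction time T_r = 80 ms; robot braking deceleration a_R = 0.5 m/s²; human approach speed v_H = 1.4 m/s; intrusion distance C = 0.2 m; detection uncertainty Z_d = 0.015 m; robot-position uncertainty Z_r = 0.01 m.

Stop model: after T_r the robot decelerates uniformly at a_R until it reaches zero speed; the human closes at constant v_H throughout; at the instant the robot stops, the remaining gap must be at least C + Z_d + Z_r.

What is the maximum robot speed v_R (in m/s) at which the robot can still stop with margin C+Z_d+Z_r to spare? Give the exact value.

at the boundary: (1)·v² + (72/25)·v + (-1584/125) = 0
  disc = (72/25)² − 4·(1)·(-1584/125) = 36864/625 ; √disc = 192/25
  v_R = (−(72/25) + 192/25) / (2·(1)) = 12/5 m/s
check:
braking lasts T_s = (12/5)/(1/2) = 4.8000 s
robot covers v_R·T_r = 2.4000·0.0800 = 0.1920 m before braking
robot covers 2.4000·4.8000 − ½·0.5000·4.8000² = 5.7600 m while stopping
human closes 1.4000·4.8800 = 6.8320 m
C+Z_d+Z_r = 0.2000+0.0150+0.0100 = 0.2250 m
sum ≈ 0.1920+5.7600+6.8320+0.2250 ≈ 13.0090 m = S ✓

v_R_max = 12/5 m/s = 2.4000 m/s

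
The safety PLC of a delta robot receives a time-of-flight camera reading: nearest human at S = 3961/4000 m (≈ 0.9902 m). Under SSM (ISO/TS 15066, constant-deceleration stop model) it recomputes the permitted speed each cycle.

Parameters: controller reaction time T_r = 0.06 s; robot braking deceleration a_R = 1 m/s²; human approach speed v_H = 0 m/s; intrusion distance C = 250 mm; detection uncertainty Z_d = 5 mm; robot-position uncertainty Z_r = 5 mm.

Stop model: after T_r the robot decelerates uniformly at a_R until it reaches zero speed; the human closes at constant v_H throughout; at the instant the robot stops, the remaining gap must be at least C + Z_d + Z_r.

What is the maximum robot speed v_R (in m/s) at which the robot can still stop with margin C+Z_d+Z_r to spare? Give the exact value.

v_R_max = 23/20 m/s = 1.1500 m/s

quadratic (1/2)·v² + (3/50)·v + (-2921/4000) = 0
  disc = (3/50)² − 4·(1/2)·(-2921/4000) = 14641/10000 ; √disc = 121/100
  v_R = (−(3/50) + 121/100) / (2·(1/2)) = 23/20 m/s
check:
T_s = v_R/a_R = (23/20)/1 = 1.1500 s
robot covers v_R·T_r = 1.1500·0.0600 = 0.0690 m before braking
robot covers 1.1500·1.1500 − ½·1.0000·1.1500² = 0.6613 m while stopping
human closes 0.0000·1.2100 = 0.0000 m
C+Z_d+Z_r = 0.2500+0.0050+0.0050 = 0.2600 m
sum ≈ 0.0690+0.6613+0.0000+0.2600 ≈ 0.9902 m = S ✓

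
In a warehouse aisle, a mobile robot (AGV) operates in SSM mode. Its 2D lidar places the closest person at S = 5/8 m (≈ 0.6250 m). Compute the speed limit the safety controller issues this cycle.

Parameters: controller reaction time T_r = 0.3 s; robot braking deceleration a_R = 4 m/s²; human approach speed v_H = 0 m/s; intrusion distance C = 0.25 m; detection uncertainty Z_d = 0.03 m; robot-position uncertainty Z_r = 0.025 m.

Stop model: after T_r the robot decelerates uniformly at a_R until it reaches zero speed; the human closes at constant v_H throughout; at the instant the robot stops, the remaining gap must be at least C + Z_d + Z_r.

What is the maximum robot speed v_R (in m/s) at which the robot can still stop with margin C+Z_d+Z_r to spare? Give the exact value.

collect terms ⇒ (1/8)·v_R² + (3/10)·v_R + (-8/25) = 0
  disc = (3/10)² − 4·(1/8)·(-8/25) = 1/4 ; √disc = 1/2
  v_R = (−(3/10) + 1/2) / (2·(1/8)) = 4/5 m/s
check:
braking lasts T_s = (4/5)/4 = 0.2000 s
robot in T_r: 0.8000·0.3000 = 0.2400 m
braking distance = 0.8000²/(2·4.0000) = 0.0800 m
human over T_r+T_s: 0.0000·(0.3000+0.2000) = 0.0000 m
residual clearance needed = 0.2500+0.0300+0.0250 = 0.3050 m
sum ≈ 0.2400+0.0800+0.0000+0.3050 ≈ 0.6250 m = S ✓

v_R_max = 4/5 m/s = 0.8000 m/s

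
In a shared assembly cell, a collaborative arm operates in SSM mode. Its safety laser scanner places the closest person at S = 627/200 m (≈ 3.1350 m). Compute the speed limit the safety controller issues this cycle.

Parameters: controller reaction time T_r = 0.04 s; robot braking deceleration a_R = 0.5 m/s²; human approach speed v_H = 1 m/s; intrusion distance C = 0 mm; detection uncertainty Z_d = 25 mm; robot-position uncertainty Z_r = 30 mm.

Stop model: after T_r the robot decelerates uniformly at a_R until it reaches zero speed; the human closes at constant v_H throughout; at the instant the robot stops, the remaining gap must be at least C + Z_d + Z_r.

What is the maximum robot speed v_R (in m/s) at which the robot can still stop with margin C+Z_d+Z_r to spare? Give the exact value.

quadratic (1)·v² + (51/25)·v + (-76/25) = 0
  disc = (51/25)² − 4·(1)·(-76/25) = 10201/625 ; √disc = 101/25
  v_R = (−(51/25) + 101/25) / (2·(1)) = 1 m/s
check:
stop time T_s = 1/(1/2) = 2.0000 s
robot covers v_R·T_r = 1.0000·0.0400 = 0.0400 m before braking
robot under decel: 1.0000²/(2·0.5000) = 1.0000 m
person approaches 1.0000·(0.0400+2.0000) = 2.0400 m
margins: 0.0000+0.0250+0.0300 = 0.0550 m
sum ≈ 0.0400+1.0000+2.0400+0.0550 ≈ 3.1350 m = S ✓

v_R_max = 1 m/s = 1.0000 m/s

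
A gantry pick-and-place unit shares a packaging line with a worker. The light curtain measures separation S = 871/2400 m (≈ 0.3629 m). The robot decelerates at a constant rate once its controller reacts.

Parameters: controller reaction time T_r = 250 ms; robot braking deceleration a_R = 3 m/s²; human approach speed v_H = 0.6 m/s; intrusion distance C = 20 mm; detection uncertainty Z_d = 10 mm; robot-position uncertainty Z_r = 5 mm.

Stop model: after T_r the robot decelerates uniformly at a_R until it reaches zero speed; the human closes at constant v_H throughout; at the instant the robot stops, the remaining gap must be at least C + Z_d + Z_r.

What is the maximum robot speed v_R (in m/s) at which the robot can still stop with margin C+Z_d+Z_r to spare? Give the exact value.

collect terms ⇒ (1/6)·v_R² + (9/20)·v_R + (-427/2400) = 0
  disc = (9/20)² − 4·(1/6)·(-427/2400) = 289/900 ; √disc = 17/30
  v_R = (−(9/20) + 17/30) / (2·(1/6)) = 7/20 m/s
check:
stop time T_s = (7/20)/3 = 0.1167 s
robot covers v_R·T_r = 0.3500·0.2500 = 0.0875 m before braking
braking distance = 0.3500²/(2·3.0000) = 0.0204 m
human over T_r+T_s: 0.6000·(0.2500+0.1167) = 0.2200 m
margins: 0.0200+0.0100+0.0050 = 0.0350 m
sum ≈ 0.0875+0.0204+0.2200+0.0350 ≈ 0.3629 m = S ✓

v_R_max = 7/20 m/s = 0.3500 m/s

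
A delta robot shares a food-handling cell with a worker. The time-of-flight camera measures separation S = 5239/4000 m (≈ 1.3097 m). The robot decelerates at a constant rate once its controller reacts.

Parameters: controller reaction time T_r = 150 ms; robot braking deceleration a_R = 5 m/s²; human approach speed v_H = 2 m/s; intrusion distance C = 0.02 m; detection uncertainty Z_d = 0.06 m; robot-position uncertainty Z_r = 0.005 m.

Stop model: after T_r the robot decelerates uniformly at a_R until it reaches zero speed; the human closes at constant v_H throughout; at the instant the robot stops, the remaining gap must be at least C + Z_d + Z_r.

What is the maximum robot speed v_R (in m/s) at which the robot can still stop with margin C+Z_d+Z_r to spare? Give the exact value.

v_R_max = 27/20 m/s = 1.3500 m/s

at the boundary: (1/10)·v² + (11/20)·v + (-3699/4000) = 0
  disc = (11/20)² − 4·(1/10)·(-3699/4000) = 1681/2500 ; √disc = 41/50
  v_R = (−(11/20) + 41/50) / (2·(1/10)) = 27/20 m/s
check:
T_s = v_R/a_R = (27/20)/5 = 0.2700 s
robot covers v_R·T_r = 1.3500·0.1500 = 0.2025 m before braking
braking distance = 1.3500²/(2·5.0000) = 0.1822 m
person approaches 2.0000·(0.1500+0.2700) = 0.8400 m
margins: 0.0200+0.0600+0.0050 = 0.0850 m
sum ≈ 0.2025+0.1822+0.8400+0.0850 ≈ 1.3097 m = S ✓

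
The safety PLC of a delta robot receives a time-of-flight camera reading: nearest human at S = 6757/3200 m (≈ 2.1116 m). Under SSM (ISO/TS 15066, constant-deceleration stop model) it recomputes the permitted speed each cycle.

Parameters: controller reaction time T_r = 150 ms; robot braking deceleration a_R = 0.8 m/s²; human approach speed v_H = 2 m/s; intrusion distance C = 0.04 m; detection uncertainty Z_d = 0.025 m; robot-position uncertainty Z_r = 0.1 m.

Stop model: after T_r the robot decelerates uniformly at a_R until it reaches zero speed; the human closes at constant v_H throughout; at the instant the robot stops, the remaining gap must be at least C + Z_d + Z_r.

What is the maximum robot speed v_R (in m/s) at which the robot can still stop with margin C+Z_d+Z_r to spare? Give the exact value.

v_R_max = 11/20 m/s = 0.5500 m/s

quadratic (5/8)·v² + (53/20)·v + (-5269/3200) = 0
  disc = (53/20)² − 4·(5/8)·(-5269/3200) = 71289/6400 ; √disc = 267/80
  v_R = (−(53/20) + 267/80) / (2·(5/8)) = 11/20 m/s
check:
T_s = v_R/a_R = (11/20)/(4/5) = 0.6875 s
robot in T_r: 0.5500·0.1500 = 0.0825 m
robot under decel: 0.5500²/(2·0.8000) = 0.1891 m
human over T_r+T_s: 2.0000·(0.1500+0.6875) = 1.6750 m
residual clearance needed = 0.0400+0.0250+0.1000 = 0.1650 m
sum ≈ 0.0825+0.1891+1.6750+0.1650 ≈ 2.1116 m = S ✓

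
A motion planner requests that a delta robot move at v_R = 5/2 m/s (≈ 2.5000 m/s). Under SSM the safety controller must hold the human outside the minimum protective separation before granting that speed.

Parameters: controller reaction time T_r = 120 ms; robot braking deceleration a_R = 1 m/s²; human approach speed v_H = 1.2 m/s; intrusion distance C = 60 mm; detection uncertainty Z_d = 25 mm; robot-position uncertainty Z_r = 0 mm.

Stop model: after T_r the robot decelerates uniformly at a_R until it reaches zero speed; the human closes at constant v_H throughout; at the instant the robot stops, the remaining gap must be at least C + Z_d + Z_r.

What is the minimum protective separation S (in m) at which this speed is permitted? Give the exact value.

S_min = 3327/500 m = 6.6540 m

T_s = v_R/a_R = (5/2)/1 = 2.5000 s
robot covers v_R·T_r = 2.5000·0.1200 = 0.3000 m before braking
braking distance = 2.5000²/(2·1.0000) = 3.1250 m
human closes 1.2000·2.6200 = 3.1440 m
residual clearance needed = 0.0600+0.0250+0.0000 = 0.0850 m
S_min ≈ 0.3000+3.1250+3.1440+0.0850  ⇒  S_min = 3327/500 m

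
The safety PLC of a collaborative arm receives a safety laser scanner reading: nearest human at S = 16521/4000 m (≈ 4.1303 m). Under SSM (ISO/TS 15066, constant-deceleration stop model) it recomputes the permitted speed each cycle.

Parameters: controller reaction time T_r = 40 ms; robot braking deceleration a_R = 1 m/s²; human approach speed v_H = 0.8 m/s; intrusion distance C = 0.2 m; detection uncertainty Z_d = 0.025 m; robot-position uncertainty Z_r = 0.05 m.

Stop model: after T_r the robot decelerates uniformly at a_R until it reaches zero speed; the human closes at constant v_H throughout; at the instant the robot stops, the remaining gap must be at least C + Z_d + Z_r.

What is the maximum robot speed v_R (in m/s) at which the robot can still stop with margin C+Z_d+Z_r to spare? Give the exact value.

v_R_max = 41/20 m/s = 2.0500 m/s

collect terms ⇒ (1/2)·v_R² + (21/25)·v_R + (-15293/4000) = 0
  disc = (21/25)² − 4·(1/2)·(-15293/4000) = 83521/10000 ; √disc = 289/100
  v_R = (−(21/25) + 289/100) / (2·(1/2)) = 41/20 m/s
check:
T_s = v_R/a_R = (41/20)/1 = 2.0500 s
reaction-phase robot travel = 2.0500·0.0400 = 0.0820 m
robot covers 2.0500·2.0500 − ½·1.0000·2.0500² = 2.1012 m while stopping
person approaches 0.8000·(0.0400+2.0500) = 1.6720 m
residual clearance needed = 0.2000+0.0250+0.0500 = 0.2750 m
sum ≈ 0.0820+2.1012+1.6720+0.2750 ≈ 4.1303 m = S ✓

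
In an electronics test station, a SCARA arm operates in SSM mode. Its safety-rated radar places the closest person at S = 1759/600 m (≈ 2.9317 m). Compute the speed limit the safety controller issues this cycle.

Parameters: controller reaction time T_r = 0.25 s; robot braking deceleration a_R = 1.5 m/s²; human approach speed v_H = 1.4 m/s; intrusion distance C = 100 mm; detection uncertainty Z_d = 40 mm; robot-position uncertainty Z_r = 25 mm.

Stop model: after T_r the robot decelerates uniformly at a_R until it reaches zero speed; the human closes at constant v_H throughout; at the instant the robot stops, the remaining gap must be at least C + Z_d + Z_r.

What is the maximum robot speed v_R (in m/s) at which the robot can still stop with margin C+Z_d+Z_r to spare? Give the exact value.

v_R_max = 29/20 m/s = 1.4500 m/s

quadratic (1/3)·v² + (71/60)·v + (-29/12) = 0
  disc = (71/60)² − 4·(1/3)·(-29/12) = 1849/400 ; √disc = 43/20
  v_R = (−(71/60) + 43/20) / (2·(1/3)) = 29/20 m/s
check:
braking lasts T_s = (29/20)/(3/2) = 0.9667 s
reaction-phase robot travel = 1.4500·0.2500 = 0.3625 m
robot covers 1.4500·0.9667 − ½·1.5000·0.9667² = 0.7008 m while stopping
human closes 1.4000·1.2167 = 1.7033 m
C+Z_d+Z_r = 0.1000+0.0400+0.0250 = 0.1650 m
sum ≈ 0.3625+0.7008+1.7033+0.1650 ≈ 2.9317 m = S ✓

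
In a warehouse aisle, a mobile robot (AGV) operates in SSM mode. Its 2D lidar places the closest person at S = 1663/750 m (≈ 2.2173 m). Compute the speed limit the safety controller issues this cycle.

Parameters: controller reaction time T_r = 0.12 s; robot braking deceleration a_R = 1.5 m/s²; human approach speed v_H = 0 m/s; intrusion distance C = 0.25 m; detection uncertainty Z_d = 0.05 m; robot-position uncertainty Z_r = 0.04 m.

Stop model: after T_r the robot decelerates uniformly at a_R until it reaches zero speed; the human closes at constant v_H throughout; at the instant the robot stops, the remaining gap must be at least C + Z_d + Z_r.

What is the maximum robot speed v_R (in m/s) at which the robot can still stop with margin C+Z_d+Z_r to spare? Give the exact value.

v_R_max = 11/5 m/s = 2.2000 m/s

collect terms ⇒ (1/3)·v_R² + (3/25)·v_R + (-704/375) = 0
  disc = (3/25)² − 4·(1/3)·(-704/375) = 14161/5625 ; √disc = 119/75
  v_R = (−(3/25) + 119/75) / (2·(1/3)) = 11/5 m/s
check:
stop time T_s = (11/5)/(3/2) = 1.4667 s
reaction-phase robot travel = 2.2000·0.1200 = 0.2640 m
robot under decel: 2.2000²/(2·1.5000) = 1.6133 m
human over T_r+T_s: 0.0000·(0.1200+1.4667) = 0.0000 m
margins: 0.2500+0.0500+0.0400 = 0.3400 m
sum ≈ 0.2640+1.6133+0.0000+0.3400 ≈ 2.2173 m = S ✓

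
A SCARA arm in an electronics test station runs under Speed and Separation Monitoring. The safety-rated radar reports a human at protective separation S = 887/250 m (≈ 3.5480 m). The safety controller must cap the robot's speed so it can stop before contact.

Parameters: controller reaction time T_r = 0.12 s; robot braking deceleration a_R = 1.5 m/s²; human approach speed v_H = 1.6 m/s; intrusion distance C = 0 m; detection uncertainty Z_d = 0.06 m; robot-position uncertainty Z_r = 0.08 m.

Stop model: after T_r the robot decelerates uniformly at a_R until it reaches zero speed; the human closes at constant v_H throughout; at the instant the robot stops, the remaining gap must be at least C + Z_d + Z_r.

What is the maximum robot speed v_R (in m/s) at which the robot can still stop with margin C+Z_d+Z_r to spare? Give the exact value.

quadratic (1/3)·v² + (89/75)·v + (-402/125) = 0
  disc = (89/75)² − 4·(1/3)·(-402/125) = 32041/5625 ; √disc = 179/75
  v_R = (−(89/75) + 179/75) / (2·(1/3)) = 9/5 m/s
check:
T_s = v_R/a_R = (9/5)/(3/2) = 1.2000 s
robot in T_r: 1.8000·0.1200 = 0.2160 m
robot under decel: 1.8000²/(2·1.5000) = 1.0800 m
human over T_r+T_s: 1.6000·(0.1200+1.2000) = 2.1120 m
C+Z_d+Z_r = 0.0000+0.0600+0.0800 = 0.1400 m
sum ≈ 0.2160+1.0800+2.1120+0.1400 ≈ 3.5480 m = S ✓

v_R_max = 9/5 m/s = 1.8000 m/s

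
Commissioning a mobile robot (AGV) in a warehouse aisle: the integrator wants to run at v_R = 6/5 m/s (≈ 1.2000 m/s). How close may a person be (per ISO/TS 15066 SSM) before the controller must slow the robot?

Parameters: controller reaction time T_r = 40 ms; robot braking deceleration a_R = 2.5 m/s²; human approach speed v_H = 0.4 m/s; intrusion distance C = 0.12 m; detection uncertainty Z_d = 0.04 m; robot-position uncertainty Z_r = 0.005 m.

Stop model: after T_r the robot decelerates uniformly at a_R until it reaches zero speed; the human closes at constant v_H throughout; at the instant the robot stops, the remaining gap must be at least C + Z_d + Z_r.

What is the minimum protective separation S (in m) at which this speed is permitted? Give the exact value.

braking lasts T_s = (6/5)/(5/2) = 0.4800 s
reaction-phase robot travel = 1.2000·0.0400 = 0.0480 m
braking distance = 1.2000²/(2·2.5000) = 0.2880 m
person approaches 0.4000·(0.0400+0.4800) = 0.2080 m
residual clearance needed = 0.1200+0.0400+0.0050 = 0.1650 m
S_min ≈ 0.0480+0.2880+0.2080+0.1650  ⇒  S_min = 709/1000 m

S_min = 709/1000 m = 0.7090 m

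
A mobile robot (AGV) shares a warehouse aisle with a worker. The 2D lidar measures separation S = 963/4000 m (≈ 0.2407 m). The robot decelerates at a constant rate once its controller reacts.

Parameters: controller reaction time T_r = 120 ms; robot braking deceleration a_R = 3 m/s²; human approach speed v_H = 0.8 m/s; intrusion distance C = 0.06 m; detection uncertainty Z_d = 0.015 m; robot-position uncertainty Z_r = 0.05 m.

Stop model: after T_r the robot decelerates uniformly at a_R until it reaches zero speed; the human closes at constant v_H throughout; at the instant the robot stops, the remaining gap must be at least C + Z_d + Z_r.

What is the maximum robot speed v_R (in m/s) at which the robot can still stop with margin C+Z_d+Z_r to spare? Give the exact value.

v_R_max = 1/20 m/s = 0.0500 m/s

quadratic (1/6)·v² + (29/75)·v + (-79/4000) = 0
  disc = (29/75)² − 4·(1/6)·(-79/4000) = 14641/90000 ; √disc = 121/300
  v_R = (−(29/75) + 121/300) / (2·(1/6)) = 1/20 m/s
check:
stop time T_s = (1/20)/3 = 0.0167 s
reaction-phase robot travel = 0.0500·0.1200 = 0.0060 m
robot covers 0.0500·0.0167 − ½·3.0000·0.0167² = 0.0004 m while stopping
human over T_r+T_s: 0.8000·(0.1200+0.0167) = 0.1093 m
C+Z_d+Z_r = 0.0600+0.0150+0.0500 = 0.1250 m
sum ≈ 0.0060+0.0004+0.1093+0.1250 ≈ 0.2407 m = S ✓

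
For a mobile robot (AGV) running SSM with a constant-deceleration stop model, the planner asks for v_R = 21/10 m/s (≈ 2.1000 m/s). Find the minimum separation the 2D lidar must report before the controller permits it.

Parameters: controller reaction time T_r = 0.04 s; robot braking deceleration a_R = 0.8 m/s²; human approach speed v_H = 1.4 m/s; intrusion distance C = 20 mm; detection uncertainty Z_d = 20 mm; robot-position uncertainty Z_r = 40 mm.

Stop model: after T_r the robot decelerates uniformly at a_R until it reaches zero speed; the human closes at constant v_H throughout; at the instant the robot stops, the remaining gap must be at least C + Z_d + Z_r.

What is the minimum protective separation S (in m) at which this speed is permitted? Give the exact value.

S_min = 5321/800 m = 6.6513 m

stop time T_s = (21/10)/(4/5) = 2.6250 s
reaction-phase robot travel = 2.1000·0.0400 = 0.0840 m
robot covers 2.1000·2.6250 − ½·0.8000·2.6250² = 2.7563 m while stopping
person approaches 1.4000·(0.0400+2.6250) = 3.7310 m
residual clearance needed = 0.0200+0.0200+0.0400 = 0.0800 m
S_min ≈ 0.0840+2.7563+3.7310+0.0800  ⇒  S_min = 5321/800 m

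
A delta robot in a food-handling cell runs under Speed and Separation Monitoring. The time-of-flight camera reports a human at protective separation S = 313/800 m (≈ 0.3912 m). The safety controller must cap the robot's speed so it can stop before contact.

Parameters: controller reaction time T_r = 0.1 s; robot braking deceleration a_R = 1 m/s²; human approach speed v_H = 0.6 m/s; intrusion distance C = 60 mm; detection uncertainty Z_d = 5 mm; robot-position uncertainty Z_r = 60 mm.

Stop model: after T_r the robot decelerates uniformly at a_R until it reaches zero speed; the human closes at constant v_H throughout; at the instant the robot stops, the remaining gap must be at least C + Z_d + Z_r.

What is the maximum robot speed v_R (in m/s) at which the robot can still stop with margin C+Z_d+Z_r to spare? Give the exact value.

at the boundary: (1/2)·v² + (7/10)·v + (-33/160) = 0
  disc = (7/10)² − 4·(1/2)·(-33/160) = 361/400 ; √disc = 19/20
  v_R = (−(7/10) + 19/20) / (2·(1/2)) = 1/4 m/s
check:
stop time T_s = (1/4)/1 = 0.2500 s
robot covers v_R·T_r = 0.2500·0.1000 = 0.0250 m before braking
robot covers 0.2500·0.2500 − ½·1.0000·0.2500² = 0.0312 m while stopping
human closes 0.6000·0.3500 = 0.2100 m
margins: 0.0600+0.0050+0.0600 = 0.1250 m
sum ≈ 0.0250+0.0312+0.2100+0.1250 ≈ 0.3912 m = S ✓

v_R_max = 1/4 m/s = 0.2500 m/s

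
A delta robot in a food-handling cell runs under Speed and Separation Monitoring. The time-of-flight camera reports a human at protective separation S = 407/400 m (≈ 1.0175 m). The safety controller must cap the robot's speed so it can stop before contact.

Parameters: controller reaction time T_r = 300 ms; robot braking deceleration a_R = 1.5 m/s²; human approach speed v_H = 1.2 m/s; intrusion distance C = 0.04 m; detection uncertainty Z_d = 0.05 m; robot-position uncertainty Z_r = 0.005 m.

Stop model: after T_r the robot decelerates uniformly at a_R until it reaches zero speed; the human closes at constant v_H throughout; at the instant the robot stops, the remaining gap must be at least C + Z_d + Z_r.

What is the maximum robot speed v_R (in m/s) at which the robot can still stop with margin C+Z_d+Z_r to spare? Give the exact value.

collect terms ⇒ (1/3)·v_R² + (11/10)·v_R + (-9/16) = 0
  disc = (11/10)² − 4·(1/3)·(-9/16) = 49/25 ; √disc = 7/5
  v_R = (−(11/10) + 7/5) / (2·(1/3)) = 9/20 m/s
check:
braking lasts T_s = (9/20)/(3/2) = 0.3000 s
robot in T_r: 0.4500·0.3000 = 0.1350 m
robot under decel: 0.4500²/(2·1.5000) = 0.0675 m
human over T_r+T_s: 1.2000·(0.3000+0.3000) = 0.7200 m
margins: 0.0400+0.0500+0.0050 = 0.0950 m
sum ≈ 0.1350+0.0675+0.7200+0.0950 ≈ 1.0175 m = S ✓

v_R_max = 9/20 m/s = 0.4500 m/s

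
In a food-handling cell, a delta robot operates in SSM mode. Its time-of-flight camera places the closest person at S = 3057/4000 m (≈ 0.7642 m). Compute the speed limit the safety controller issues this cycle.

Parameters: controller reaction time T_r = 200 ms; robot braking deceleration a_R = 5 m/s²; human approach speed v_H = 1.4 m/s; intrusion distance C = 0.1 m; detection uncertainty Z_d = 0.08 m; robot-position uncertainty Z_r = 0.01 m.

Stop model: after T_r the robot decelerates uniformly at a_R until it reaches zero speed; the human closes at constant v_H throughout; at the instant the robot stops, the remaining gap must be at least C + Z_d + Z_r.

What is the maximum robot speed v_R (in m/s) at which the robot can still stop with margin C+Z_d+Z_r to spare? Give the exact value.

at the boundary: (1/10)·v² + (12/25)·v + (-1177/4000) = 0
  disc = (12/25)² − 4·(1/10)·(-1177/4000) = 3481/10000 ; √disc = 59/100
  v_R = (−(12/25) + 59/100) / (2·(1/10)) = 11/20 m/s
check:
T_s = v_R/a_R = (11/20)/5 = 0.1100 s
robot covers v_R·T_r = 0.5500·0.2000 = 0.1100 m before braking
robot covers 0.5500·0.1100 − ½·5.0000·0.1100² = 0.0302 m while stopping
person approaches 1.4000·(0.2000+0.1100) = 0.4340 m
C+Z_d+Z_r = 0.1000+0.0800+0.0100 = 0.1900 m
sum ≈ 0.1100+0.0302+0.4340+0.1900 ≈ 0.7642 m = S ✓

v_R_max = 11/20 m/s = 0.5500 m/s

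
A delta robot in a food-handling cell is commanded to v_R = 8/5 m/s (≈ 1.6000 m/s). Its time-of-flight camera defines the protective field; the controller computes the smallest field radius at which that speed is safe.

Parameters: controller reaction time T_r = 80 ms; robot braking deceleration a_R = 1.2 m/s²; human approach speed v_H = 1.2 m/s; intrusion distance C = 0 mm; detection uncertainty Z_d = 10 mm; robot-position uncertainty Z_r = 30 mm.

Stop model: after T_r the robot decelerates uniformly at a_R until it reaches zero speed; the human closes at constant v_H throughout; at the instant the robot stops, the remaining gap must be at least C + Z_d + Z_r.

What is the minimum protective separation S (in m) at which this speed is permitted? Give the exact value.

S_min = 1099/375 m = 2.9307 m

T_s = v_R/a_R = (8/5)/(6/5) = 1.3333 s
robot in T_r: 1.6000·0.0800 = 0.1280 m
braking distance = 1.6000²/(2·1.2000) = 1.0667 m
human closes 1.2000·1.4133 = 1.6960 m
C+Z_d+Z_r = 0.0000+0.0100+0.0300 = 0.0400 m
S_min ≈ 0.1280+1.0667+1.6960+0.0400  ⇒  S_min = 1099/375 m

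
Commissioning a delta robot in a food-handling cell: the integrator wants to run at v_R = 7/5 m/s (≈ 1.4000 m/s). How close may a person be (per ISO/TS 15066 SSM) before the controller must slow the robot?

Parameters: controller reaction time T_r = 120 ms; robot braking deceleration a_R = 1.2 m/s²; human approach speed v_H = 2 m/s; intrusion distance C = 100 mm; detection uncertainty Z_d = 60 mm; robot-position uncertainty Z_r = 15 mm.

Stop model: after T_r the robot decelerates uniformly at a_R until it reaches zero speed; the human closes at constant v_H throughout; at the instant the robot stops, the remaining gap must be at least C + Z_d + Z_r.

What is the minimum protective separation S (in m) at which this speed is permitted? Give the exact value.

S_min = 3733/1000 m = 3.7330 m

T_s = v_R/a_R = (7/5)/(6/5) = 1.1667 s
reaction-phase robot travel = 1.4000·0.1200 = 0.1680 m
robot covers 1.4000·1.1667 − ½·1.2000·1.1667² = 0.8167 m while stopping
human over T_r+T_s: 2.0000·(0.1200+1.1667) = 2.5733 m
margins: 0.1000+0.0600+0.0150 = 0.1750 m
S_min ≈ 0.1680+0.8167+2.5733+0.1750  ⇒  S_min = 3733/1000 m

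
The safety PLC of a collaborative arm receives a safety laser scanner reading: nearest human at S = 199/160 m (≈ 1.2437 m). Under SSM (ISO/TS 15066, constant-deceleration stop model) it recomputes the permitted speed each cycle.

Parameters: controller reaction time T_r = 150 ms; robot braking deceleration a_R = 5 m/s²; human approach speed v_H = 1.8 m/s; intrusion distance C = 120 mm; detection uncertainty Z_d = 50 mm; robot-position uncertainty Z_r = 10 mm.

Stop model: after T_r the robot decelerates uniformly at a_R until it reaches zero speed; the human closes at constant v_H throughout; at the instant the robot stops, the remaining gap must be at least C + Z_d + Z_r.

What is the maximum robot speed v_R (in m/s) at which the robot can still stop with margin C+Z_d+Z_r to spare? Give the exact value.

quadratic (1/10)·v² + (51/100)·v + (-127/160) = 0
  disc = (51/100)² − 4·(1/10)·(-127/160) = 361/625 ; √disc = 19/25
  v_R = (−(51/100) + 19/25) / (2·(1/10)) = 5/4 m/s
check:
stop time T_s = (5/4)/5 = 0.2500 s
robot covers v_R·T_r = 1.2500·0.1500 = 0.1875 m before braking
robot under decel: 1.2500²/(2·5.0000) = 0.1562 m
human over T_r+T_s: 1.8000·(0.1500+0.2500) = 0.7200 m
residual clearance needed = 0.1200+0.0500+0.0100 = 0.1800 m
sum ≈ 0.1875+0.1562+0.7200+0.1800 ≈ 1.2437 m = S ✓

v_R_max = 5/4 m/s = 1.2500 m/s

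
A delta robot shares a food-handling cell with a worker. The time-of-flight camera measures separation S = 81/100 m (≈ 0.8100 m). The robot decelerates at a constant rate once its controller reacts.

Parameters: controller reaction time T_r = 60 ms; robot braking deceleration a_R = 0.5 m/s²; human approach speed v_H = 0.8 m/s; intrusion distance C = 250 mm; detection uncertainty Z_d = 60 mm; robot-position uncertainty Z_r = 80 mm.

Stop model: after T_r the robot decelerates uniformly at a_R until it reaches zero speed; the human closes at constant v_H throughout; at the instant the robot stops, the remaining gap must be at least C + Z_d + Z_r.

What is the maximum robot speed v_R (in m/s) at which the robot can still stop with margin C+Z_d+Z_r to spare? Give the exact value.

at the boundary: (1)·v² + (83/50)·v + (-93/250) = 0
  disc = (83/50)² − 4·(1)·(-93/250) = 10609/2500 ; √disc = 103/50
  v_R = (−(83/50) + 103/50) / (2·(1)) = 1/5 m/s
check:
braking lasts T_s = (1/5)/(1/2) = 0.4000 s
reaction-phase robot travel = 0.2000·0.0600 = 0.0120 m
braking distance = 0.2000²/(2·0.5000) = 0.0400 m
human closes 0.8000·0.4600 = 0.3680 m
margins: 0.2500+0.0600+0.0800 = 0.3900 m
sum ≈ 0.0120+0.0400+0.3680+0.3900 ≈ 0.8100 m = S ✓

v_R_max = 1/5 m/s = 0.2000 m/s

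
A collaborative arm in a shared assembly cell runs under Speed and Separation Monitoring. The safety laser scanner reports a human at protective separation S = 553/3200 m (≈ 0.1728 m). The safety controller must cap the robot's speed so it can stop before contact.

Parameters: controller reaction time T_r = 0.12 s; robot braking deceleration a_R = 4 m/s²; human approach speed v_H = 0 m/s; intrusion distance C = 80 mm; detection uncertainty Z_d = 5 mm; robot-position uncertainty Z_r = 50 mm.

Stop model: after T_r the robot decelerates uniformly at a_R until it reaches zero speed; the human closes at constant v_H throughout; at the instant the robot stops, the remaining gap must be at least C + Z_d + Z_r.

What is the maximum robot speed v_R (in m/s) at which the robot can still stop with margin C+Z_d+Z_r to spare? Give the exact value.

quadratic (1/8)·v² + (3/25)·v + (-121/3200) = 0
  disc = (3/25)² − 4·(1/8)·(-121/3200) = 5329/160000 ; √disc = 73/400
  v_R = (−(3/25) + 73/400) / (2·(1/8)) = 1/4 m/s
check:
stop time T_s = (1/4)/4 = 0.0625 s
robot in T_r: 0.2500·0.1200 = 0.0300 m
robot under decel: 0.2500²/(2·4.0000) = 0.0078 m
human over T_r+T_s: 0.0000·(0.1200+0.0625) = 0.0000 m
margins: 0.0800+0.0050+0.0500 = 0.1350 m
sum ≈ 0.0300+0.0078+0.0000+0.1350 ≈ 0.1728 m = S ✓

v_R_max = 1/4 m/s = 0.2500 m/s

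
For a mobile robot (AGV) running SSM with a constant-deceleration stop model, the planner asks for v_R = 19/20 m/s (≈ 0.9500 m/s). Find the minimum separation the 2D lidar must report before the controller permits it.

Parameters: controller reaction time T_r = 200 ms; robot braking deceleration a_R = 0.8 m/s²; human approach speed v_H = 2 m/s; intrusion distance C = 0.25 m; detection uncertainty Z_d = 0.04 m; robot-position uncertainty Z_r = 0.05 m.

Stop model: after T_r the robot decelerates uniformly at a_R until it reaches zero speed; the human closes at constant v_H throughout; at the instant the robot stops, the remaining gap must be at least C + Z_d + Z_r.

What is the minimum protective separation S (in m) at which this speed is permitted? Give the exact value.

S_min = 12381/3200 m = 3.8691 m

braking lasts T_s = (19/20)/(4/5) = 1.1875 s
robot covers v_R·T_r = 0.9500·0.2000 = 0.1900 m before braking
robot under decel: 0.9500²/(2·0.8000) = 0.5641 m
human over T_r+T_s: 2.0000·(0.2000+1.1875) = 2.7750 m
residual clearance needed = 0.2500+0.0400+0.0500 = 0.3400 m
S_min ≈ 0.1900+0.5641+2.7750+0.3400  ⇒  S_min = 12381/3200 m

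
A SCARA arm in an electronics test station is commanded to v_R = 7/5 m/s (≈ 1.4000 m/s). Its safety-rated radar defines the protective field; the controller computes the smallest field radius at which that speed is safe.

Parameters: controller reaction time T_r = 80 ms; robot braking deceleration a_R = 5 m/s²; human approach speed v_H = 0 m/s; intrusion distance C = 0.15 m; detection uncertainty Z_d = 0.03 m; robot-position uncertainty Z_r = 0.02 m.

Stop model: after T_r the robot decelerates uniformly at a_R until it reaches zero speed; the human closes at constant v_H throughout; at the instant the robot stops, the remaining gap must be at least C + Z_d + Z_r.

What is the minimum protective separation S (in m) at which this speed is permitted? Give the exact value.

S_min = 127/250 m = 0.5080 m

stop time T_s = (7/5)/5 = 0.2800 s
robot covers v_R·T_r = 1.4000·0.0800 = 0.1120 m before braking
robot covers 1.4000·0.2800 − ½·5.0000·0.2800² = 0.1960 m while stopping
person approaches 0.0000·(0.0800+0.2800) = 0.0000 m
C+Z_d+Z_r = 0.1500+0.0300+0.0200 = 0.2000 m
S_min ≈ 0.1120+0.1960+0.0000+0.2000  ⇒  S_min = 127/250 m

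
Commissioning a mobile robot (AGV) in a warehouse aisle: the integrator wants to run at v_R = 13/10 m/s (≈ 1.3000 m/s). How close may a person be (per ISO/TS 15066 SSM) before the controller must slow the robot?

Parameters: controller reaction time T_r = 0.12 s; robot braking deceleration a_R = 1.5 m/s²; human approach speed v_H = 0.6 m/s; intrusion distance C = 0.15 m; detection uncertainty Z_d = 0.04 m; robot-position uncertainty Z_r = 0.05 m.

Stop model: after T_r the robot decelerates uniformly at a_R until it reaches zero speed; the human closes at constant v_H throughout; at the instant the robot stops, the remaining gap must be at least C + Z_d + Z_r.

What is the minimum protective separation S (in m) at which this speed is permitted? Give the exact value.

braking lasts T_s = (13/10)/(3/2) = 0.8667 s
robot in T_r: 1.3000·0.1200 = 0.1560 m
braking distance = 1.3000²/(2·1.5000) = 0.5633 m
human over T_r+T_s: 0.6000·(0.1200+0.8667) = 0.5920 m
residual clearance needed = 0.1500+0.0400+0.0500 = 0.2400 m
S_min ≈ 0.1560+0.5633+0.5920+0.2400  ⇒  S_min = 2327/1500 m

S_min = 2327/1500 m = 1.5513 m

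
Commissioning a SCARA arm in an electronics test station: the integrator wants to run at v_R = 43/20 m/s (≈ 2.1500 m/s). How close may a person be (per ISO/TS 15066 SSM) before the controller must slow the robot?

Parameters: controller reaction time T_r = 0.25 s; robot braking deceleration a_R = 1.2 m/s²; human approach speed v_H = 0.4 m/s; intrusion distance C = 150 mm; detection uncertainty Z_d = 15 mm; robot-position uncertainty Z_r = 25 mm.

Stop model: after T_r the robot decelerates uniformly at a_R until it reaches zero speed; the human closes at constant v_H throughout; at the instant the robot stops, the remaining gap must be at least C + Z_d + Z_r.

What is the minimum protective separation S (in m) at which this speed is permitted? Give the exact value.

S_min = 16657/4800 m = 3.4702 m

T_s = v_R/a_R = (43/20)/(6/5) = 1.7917 s
reaction-phase robot travel = 2.1500·0.2500 = 0.5375 m
robot under decel: 2.1500²/(2·1.2000) = 1.9260 m
human closes 0.4000·2.0417 = 0.8167 m
residual clearance needed = 0.1500+0.0150+0.0250 = 0.1900 m
S_min ≈ 0.5375+1.9260+0.8167+0.1900  ⇒  S_min = 16657/4800 m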